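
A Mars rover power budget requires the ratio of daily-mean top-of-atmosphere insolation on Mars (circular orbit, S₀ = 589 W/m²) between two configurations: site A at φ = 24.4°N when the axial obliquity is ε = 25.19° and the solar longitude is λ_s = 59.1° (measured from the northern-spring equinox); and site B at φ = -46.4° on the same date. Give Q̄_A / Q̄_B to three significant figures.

Q̄_A / Q̄_B ≈ 3.90

— Configuration A (φ=+24.4°):
Solar declination: sin δ = sin ε · sin λ_s = sin 25.19° × sin 59.1° = 0.36521, so δ = +21.421°.
cos H₀ = −tan(+24.4°) tan(+21.421°) = -0.1780, H₀ = 1.7497 rad.
Bracket: H₀ sin φ sin δ + cos φ cos δ sin H₀ = 1.7497×0.41310×0.36521 + 0.91068×0.93092×0.98404 = 0.263974 + 0.834240 = 1.098214.
Q̄ = (S₀/π) × [bracket] = (589/π) × 1.098214 = 205.90 W/m².
— Configuration B (φ=-46.4°):
cos H₀ = −tan(-46.4°) tan(+21.421°) = 0.4120, H₀ = 1.1462 rad.
Bracket: H₀ sin φ sin δ + cos φ cos δ sin H₀ = 1.1462×-0.72417×0.36521 + 0.68962×0.93092×0.91120 = -0.303140 + 0.584973 = 0.281833.
Q̄ = (S₀/π) × [bracket] = (589/π) × 0.281833 = 52.839 W/m².
Ratio Q̄_A / Q̄_B = 205.90 / 52.839 = 3.897.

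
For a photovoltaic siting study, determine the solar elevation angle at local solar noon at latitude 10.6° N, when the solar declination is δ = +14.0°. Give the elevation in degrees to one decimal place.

86.6°

At local noon the hour angle is zero, so the zenith angle equals |ϕ − δ| = |+10.6° − (+14.000°)| = 3.400°.
Elevation = 90° − 3.400° = 86.6°.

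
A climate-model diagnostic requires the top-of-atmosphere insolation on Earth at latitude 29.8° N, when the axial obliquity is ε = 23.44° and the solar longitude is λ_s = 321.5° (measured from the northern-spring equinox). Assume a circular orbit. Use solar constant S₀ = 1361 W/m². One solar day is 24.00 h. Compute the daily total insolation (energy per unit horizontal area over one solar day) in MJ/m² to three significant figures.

Solar declination: sin δ = sin ε · sin λ_s = sin 23.44° × sin 321.5° = -0.24763, so δ = -14.337°.
cos H₀ = −tan(+29.8°) tan(-14.337°) = 0.1464, H₀ = 1.4239 rad.
Bracket: H₀ sin φ sin δ + cos φ cos δ sin H₀ = 1.4239×0.49697×-0.24763 + 0.86777×0.96885×0.98923 = -0.175232 + 0.831684 = 0.656452.
Q̄ = (S₀/π) × [bracket] = (1361/π) × 0.656452 = 284.39 W/m².
Daily total = Q̄ × 24.00 h × 3600 s/h = 284.39 × 24.00 × 3600 / 10⁶ = 24.57 MJ/m².

24.6 MJ/m²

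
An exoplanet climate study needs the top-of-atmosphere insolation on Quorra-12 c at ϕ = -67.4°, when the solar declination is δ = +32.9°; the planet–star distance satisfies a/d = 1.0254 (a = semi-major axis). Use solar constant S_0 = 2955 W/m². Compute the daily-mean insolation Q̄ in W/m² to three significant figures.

Q̄ ≈ 0.00 W/m²

cos h₀ = −tan(-67.4°) tan(+32.900°) = 1.5541 ≥ 1 ⇒ polar night, h₀ = 0 and Q̄ = 0.
Inverse-square distance factor (a/d)² = 1.0254² = 1.051445.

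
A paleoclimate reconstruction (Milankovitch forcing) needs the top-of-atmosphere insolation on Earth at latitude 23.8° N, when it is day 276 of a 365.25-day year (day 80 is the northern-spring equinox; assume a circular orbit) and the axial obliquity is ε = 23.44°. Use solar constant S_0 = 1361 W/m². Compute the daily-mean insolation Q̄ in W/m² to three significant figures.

Q̄ ≈ 370 W/m²

Solar longitude: L_s = 360° × (276 − 80)/365.25 = 193.183°.
sin δ = sin 23.44° × sin 193.183° = -0.09072, so δ = -5.205°.
cos h₀ = −tan(+23.8°) tan(-5.205°) = 0.0402, h₀ = 1.5306 rad.
Bracket: h₀ sin ϕ sin δ + cos ϕ cos δ sin h₀ = 1.5306×0.40355×-0.09072 + 0.91496×0.99588×0.99919 = -0.056035 + 0.910452 = 0.854417.
Q̄ = (S_0/π) × [bracket] = (1361/π) × 0.854417 = 370.2 W/m².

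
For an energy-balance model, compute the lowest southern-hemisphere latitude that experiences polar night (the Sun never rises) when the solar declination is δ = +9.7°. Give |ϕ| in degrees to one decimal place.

Polar night requires cos h₀ = −tan ϕ tan δ ≥ 1, i.e. tan ϕ tan δ ≤ −1.
The boundary is |tan ϕ| · |tan δ| = 1, so |ϕ| = 90° − |δ| = 90° − 9.7° = 80.3° in the southern hemisphere.

|ϕ| = 80.3°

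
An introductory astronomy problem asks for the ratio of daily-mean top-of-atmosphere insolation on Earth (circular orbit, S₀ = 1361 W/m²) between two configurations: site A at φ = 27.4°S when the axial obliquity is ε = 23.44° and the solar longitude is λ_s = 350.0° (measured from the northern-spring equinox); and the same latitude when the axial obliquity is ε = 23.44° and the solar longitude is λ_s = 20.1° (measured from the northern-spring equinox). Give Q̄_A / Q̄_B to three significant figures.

— Configuration A (φ=-27.4°):
Solar declination: sin δ = sin ε · sin λ_s = sin 23.44° × sin 350.0° = -0.06908, so δ = -3.961°.
cos H₀ = −tan(-27.4°) tan(-3.961°) = -0.0359, H₀ = 1.6067 rad.
Bracket: H₀ sin φ sin δ + cos φ cos δ sin H₀ = 1.6067×-0.46020×-0.06908 + 0.88782×0.99761×0.99936 = 0.051078 + 0.885131 = 0.936209.
Q̄ = (S₀/π) × [bracket] = (1361/π) × 0.936209 = 405.58 W/m².
— Configuration B (φ=-27.4°):
Solar declination: sin δ = sin ε · sin λ_s = sin 23.44° × sin 20.1° = 0.13670, so δ = +7.857°.
cos H₀ = −tan(-27.4°) tan(+7.857°) = 0.0715, H₀ = 1.4992 rad.
Bracket: H₀ sin φ sin δ + cos φ cos δ sin H₀ = 1.4992×-0.46020×0.13670 + 0.88782×0.99061×0.99744 = -0.094314 + 0.877232 = 0.782918.
Q̄ = (S₀/π) × [bracket] = (1361/π) × 0.782918 = 339.18 W/m².
Ratio Q̄_A / Q̄_B = 405.58 / 339.18 = 1.196.

Q̄_A / Q̄_B ≈ 1.20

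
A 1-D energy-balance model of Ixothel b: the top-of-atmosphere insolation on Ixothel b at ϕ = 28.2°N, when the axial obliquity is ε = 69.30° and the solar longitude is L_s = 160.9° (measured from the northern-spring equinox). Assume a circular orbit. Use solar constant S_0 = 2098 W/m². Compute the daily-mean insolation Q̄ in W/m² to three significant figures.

Q̄ ≈ 720 W/m²

Solar declination: sin δ = sin ε · sin L_s = sin 69.30° × sin 160.9° = 0.30609, so δ = +17.824°.
cos h₀ = −tan(+28.2°) tan(+17.824°) = -0.1724, h₀ = 1.7441 rad.
Bracket: h₀ sin ϕ sin δ + cos ϕ cos δ sin h₀ = 1.7441×0.47255×0.30609 + 0.88130×0.95200×0.98503 = 0.252272 + 0.826438 = 1.078710.
Q̄ = (S_0/π) × [bracket] = (2098/π) × 1.078710 = 720.4 W/m².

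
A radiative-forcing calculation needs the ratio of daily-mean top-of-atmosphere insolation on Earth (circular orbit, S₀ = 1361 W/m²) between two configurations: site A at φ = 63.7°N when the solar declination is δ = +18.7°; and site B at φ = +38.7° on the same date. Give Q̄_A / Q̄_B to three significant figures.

Q̄_A / Q̄_B ≈ 0.901

— Configuration A (φ=+63.7°):
cos H₀ = −tan(+63.7°) tan(+18.700°) = -0.6849, H₀ = 2.3252 rad.
Bracket: H₀ sin φ sin δ + cos φ cos δ sin H₀ = 2.3252×0.89649×0.32061 + 0.44307×0.94721×0.72867 = 0.668317 + 0.305808 = 0.974125.
Q̄ = (S₀/π) × [bracket] = (1361/π) × 0.974125 = 422.01 W/m².
— Configuration B (φ=+38.7°):
cos H₀ = −tan(+38.7°) tan(+18.700°) = -0.2712, H₀ = 1.8454 rad.
Bracket: H₀ sin φ sin δ + cos φ cos δ sin H₀ = 1.8454×0.62524×0.32061 + 0.78043×0.94721×0.96253 = 0.369926 + 0.711532 = 1.081458.
Q̄ = (S₀/π) × [bracket] = (1361/π) × 1.081458 = 468.51 W/m².
Ratio Q̄_A / Q̄_B = 422.01 / 468.51 = 0.9007.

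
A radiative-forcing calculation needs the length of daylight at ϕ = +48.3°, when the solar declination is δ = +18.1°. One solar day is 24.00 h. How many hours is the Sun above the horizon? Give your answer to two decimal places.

cos h₀ = −tan ϕ · tan δ = −tan(+48.3°) × tan(+18.100°) = -0.3668, so h₀ = 1.9464 rad = 111.52°.
Daylight = 2h₀/(2π) × 24.00 h = (1.9464/π) × 24.00 = 14.87 h.

14.87 h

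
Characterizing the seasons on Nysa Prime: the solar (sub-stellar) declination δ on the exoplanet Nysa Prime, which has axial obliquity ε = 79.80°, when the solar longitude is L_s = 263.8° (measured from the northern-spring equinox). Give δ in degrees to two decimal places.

sin δ = sin ε · sin L_s = sin 79.80° × sin 263.8° = -0.978439.
δ = arcsin(-0.978439) = -78.08°.

δ = -78.08°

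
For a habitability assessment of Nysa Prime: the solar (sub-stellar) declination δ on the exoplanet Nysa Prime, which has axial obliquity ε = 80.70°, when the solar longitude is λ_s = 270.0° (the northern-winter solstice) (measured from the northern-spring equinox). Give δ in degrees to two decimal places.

sin δ = sin ε · sin λ_s = sin 80.70° × sin 270.0° = -0.986856.
δ = arcsin(-0.986856) = -80.70°.

δ = -80.70°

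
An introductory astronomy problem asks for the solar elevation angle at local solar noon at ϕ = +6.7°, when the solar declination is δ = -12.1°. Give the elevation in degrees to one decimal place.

71.2°

At local noon the hour angle is zero, so the zenith angle equals |ϕ − δ| = |+6.7° − (-12.100°)| = 18.800°.
Elevation = 90° − 18.800° = 71.2°.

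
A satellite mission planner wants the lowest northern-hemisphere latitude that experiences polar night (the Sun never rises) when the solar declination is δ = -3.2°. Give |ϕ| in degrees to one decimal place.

|ϕ| = 86.8°

Polar night requires cos h₀ = −tan ϕ tan δ ≥ 1, i.e. tan ϕ tan δ ≤ −1.
The boundary is |tan ϕ| · |tan δ| = 1, so |ϕ| = 90° − |δ| = 90° − 3.2° = 86.8° in the northern hemisphere.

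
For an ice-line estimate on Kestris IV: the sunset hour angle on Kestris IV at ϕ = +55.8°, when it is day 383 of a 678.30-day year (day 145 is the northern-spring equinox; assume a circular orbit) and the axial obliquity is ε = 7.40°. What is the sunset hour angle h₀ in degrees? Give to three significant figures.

h₀ = 98.8°

Solar longitude: L_s = 360° × (383 − 145)/678.30 = 126.316°.
sin δ = sin 7.40° × sin 126.316° = 0.10378, so δ = +5.957°.
cos h₀ = −tan ϕ · tan δ = −tan(+55.8°) × tan(+5.957°) = -0.1535, so h₀ = 1.7249 rad = 98.83°.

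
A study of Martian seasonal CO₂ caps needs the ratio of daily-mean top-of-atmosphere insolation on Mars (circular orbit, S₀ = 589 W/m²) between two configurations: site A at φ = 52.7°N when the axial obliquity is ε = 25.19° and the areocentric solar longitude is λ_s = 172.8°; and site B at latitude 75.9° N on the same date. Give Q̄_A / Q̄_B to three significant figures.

Q̄_A / Q̄_B ≈ 2.04

— Configuration A (φ=+52.7°):
sin δ = sin 25.19° × sin 172.8° = 0.05334, so δ = +3.058°.
cos H₀ = −tan(+52.7°) tan(+3.058°) = -0.0701, H₀ = 1.6410 rad.
Bracket: H₀ sin φ sin δ + cos φ cos δ sin H₀ = 1.6410×0.79547×0.05334 + 0.60599×0.99858×0.99754 = 0.069628 + 0.603641 = 0.673269.
Q̄ = (S₀/π) × [bracket] = (589/π) × 0.673269 = 126.23 W/m².
— Configuration B (φ=+75.9°):
cos H₀ = −tan(+75.9°) tan(+3.058°) = -0.2127, H₀ = 1.7851 rad.
Bracket: H₀ sin φ sin δ + cos φ cos δ sin H₀ = 1.7851×0.96987×0.05334 + 0.24362×0.99858×0.97712 = 0.092348 + 0.237708 = 0.330056.
Q̄ = (S₀/π) × [bracket] = (589/π) × 0.330056 = 61.880 W/m².
Ratio Q̄_A / Q̄_B = 126.23 / 61.880 = 2.040.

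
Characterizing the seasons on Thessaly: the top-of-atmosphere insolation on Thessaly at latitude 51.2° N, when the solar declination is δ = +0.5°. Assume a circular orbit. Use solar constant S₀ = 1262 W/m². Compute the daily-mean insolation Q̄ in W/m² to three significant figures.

Q̄ ≈ 256 W/m²

cos H₀ = −tan(+51.2°) tan(+0.500°) = -0.0109, H₀ = 1.5817 rad.
Bracket: H₀ sin φ sin δ + cos φ cos δ sin H₀ = 1.5817×0.77934×0.00873 + 0.62660×0.99996×0.99994 = 0.010761 + 0.626537 = 0.637298.
Q̄ = (S₀/π) × [bracket] = (1262/π) × 0.637298 = 256.0 W/m².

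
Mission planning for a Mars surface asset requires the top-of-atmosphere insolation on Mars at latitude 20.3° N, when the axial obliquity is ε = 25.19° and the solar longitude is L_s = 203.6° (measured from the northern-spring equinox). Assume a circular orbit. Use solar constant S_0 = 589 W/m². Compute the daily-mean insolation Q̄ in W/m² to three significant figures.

Solar declination: sin δ = sin ε · sin L_s = sin 25.19° × sin 203.6° = -0.17040, so δ = -9.811°.
cos h₀ = −tan(+20.3°) tan(-9.811°) = 0.0640, h₀ = 1.5068 rad.
Bracket: h₀ sin ϕ sin δ + cos ϕ cos δ sin h₀ = 1.5068×0.34694×-0.17040 + 0.93789×0.98538×0.99795 = -0.089080 + 0.922283 = 0.833203.
Q̄ = (S_0/π) × [bracket] = (589/π) × 0.833203 = 156.2 W/m².

Q̄ ≈ 156 W/m²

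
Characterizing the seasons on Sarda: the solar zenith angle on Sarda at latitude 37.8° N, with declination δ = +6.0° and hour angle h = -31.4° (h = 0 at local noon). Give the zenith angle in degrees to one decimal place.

θ_z = 42.7°

cos θ_z = sin ϕ sin δ + cos ϕ cos δ cos h = 0.064066 + 0.670743 = 0.734809.
θ_z = arccos(0.734809) = 42.7°.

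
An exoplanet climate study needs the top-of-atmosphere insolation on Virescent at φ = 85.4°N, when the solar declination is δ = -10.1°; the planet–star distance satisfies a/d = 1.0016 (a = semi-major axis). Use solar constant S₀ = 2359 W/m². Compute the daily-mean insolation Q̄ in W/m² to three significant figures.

cos H₀ = −tan(+85.4°) tan(-10.100°) = 2.2139 ≥ 1 ⇒ polar night, H₀ = 0 and Q̄ = 0.
Inverse-square distance factor (a/d)² = 1.0016² = 1.003203.

Q̄ ≈ 0.00 W/m²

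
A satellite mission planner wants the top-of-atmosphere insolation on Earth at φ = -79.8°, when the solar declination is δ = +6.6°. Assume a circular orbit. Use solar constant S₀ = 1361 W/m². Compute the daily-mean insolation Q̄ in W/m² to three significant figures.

Q̄ ≈ 15.6 W/m²

cos H₀ = −tan(-79.8°) tan(+6.600°) = 0.6431, H₀ = 0.8723 rad.
Bracket: H₀ sin φ sin δ + cos φ cos δ sin H₀ = 0.8723×-0.98420×0.11494 + 0.17708×0.99337×0.76582 = -0.098678 + 0.134712 = 0.036034.
Q̄ = (S₀/π) × [bracket] = (1361/π) × 0.036034 = 15.61 W/m².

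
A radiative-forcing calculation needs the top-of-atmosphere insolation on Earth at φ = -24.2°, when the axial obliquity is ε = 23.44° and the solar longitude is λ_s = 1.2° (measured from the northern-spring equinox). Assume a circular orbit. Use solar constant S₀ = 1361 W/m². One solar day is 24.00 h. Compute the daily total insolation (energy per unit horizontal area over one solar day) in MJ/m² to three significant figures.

Solar declination: sin δ = sin ε · sin λ_s = sin 23.44° × sin 1.2° = 0.00833, so δ = +0.477°.
cos H₀ = −tan(-24.2°) tan(+0.477°) = 0.0037, H₀ = 1.5671 rad.
Bracket: H₀ sin φ sin δ + cos φ cos δ sin H₀ = 1.5671×-0.40992×0.00833 + 0.91212×0.99997×0.99999 = -0.005351 + 0.912084 = 0.906733.
Q̄ = (S₀/π) × [bracket] = (1361/π) × 0.906733 = 392.81 W/m².
Daily total = Q̄ × 24.00 h × 3600 s/h = 392.81 × 24.00 × 3600 / 10⁶ = 33.94 MJ/m².

33.9 MJ/m²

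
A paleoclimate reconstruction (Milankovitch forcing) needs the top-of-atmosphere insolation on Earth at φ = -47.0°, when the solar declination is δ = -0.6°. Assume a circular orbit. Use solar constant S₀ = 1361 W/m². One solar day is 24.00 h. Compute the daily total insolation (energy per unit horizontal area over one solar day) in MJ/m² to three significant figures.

26.0 MJ/m²

cos H₀ = −tan(-47.0°) tan(-0.600°) = -0.0112, H₀ = 1.5820 rad.
Bracket: H₀ sin φ sin δ + cos φ cos δ sin H₀ = 1.5820×-0.73135×-0.01047 + 0.68200×0.99995×0.99994 = 0.012114 + 0.681925 = 0.694039.
Q̄ = (S₀/π) × [bracket] = (1361/π) × 0.694039 = 300.67 W/m².
Daily total = Q̄ × 24.00 h × 3600 s/h = 300.67 × 24.00 × 3600 / 10⁶ = 25.98 MJ/m².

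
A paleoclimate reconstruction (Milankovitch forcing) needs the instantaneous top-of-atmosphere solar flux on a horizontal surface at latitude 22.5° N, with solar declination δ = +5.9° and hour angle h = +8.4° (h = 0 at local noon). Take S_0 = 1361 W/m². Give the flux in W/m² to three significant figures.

cos θ_z = sin ϕ sin δ + cos ϕ cos δ cos h = 0.039337 + 0.909127 = 0.948464.
Flux = S_0 · cos θ_z = 1361 × 0.948464 = 1291 W/m².

1.29e+03 W/m²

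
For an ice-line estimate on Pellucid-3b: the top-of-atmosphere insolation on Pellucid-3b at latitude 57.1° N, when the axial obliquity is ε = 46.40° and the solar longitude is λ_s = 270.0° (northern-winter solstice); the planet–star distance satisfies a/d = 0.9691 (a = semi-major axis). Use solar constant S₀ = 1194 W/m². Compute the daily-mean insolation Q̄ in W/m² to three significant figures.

Solar declination: sin δ = sin ε · sin λ_s = sin 46.40° × sin 270.0° = -0.72417, so δ = -46.400°.
cos H₀ = −tan(+57.1°) tan(-46.400°) = 1.6232 ≥ 1 ⇒ polar night, H₀ = 0 and Q̄ = 0.
Inverse-square distance factor (a/d)² = 0.9691² = 0.939155.

Q̄ ≈ 0.00 W/m²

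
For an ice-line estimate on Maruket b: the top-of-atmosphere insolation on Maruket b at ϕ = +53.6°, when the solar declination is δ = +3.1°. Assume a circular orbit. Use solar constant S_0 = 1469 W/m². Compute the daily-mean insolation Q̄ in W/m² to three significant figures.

cos h₀ = −tan(+53.6°) tan(+3.100°) = -0.0735, h₀ = 1.6443 rad.
Bracket: h₀ sin ϕ sin δ + cos ϕ cos δ sin h₀ = 1.6443×0.80489×0.05408 + 0.59342×0.99854×0.99730 = 0.071574 + 0.590954 = 0.662528.
Q̄ = (S_0/π) × [bracket] = (1469/π) × 0.662528 = 309.8 W/m².

Q̄ ≈ 310 W/m²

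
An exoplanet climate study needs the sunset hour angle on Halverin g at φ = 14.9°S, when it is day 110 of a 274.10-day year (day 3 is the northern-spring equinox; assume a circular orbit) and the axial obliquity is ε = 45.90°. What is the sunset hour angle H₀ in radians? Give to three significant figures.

Solar longitude: λ_s = 360° × (110 − 3)/274.10 = 140.533°.
sin δ = sin 45.90° × sin 140.533° = 0.45647, so δ = +27.159°.
cos H₀ = −tan φ · tan δ = −tan(-14.9°) × tan(+27.159°) = 0.1365, so H₀ = 1.4339 rad = 82.15°.

H₀ = 1.43 rad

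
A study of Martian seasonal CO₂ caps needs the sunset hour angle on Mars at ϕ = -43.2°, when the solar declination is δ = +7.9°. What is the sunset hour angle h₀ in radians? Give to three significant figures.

h₀ = 1.44 rad

cos h₀ = −tan ϕ · tan δ = −tan(-43.2°) × tan(+7.900°) = 0.1303, so h₀ = 1.4401 rad = 82.51°.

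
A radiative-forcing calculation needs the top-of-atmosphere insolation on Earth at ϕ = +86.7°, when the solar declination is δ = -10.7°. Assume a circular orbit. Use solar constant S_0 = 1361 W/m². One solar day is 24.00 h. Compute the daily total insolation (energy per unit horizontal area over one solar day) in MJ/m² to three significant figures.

0.00 MJ/m²

cos h₀ = −tan(+86.7°) tan(-10.700°) = 3.2770 ≥ 1 ⇒ polar night, h₀ = 0 and Q̄ = 0.
Daily total = Q̄ × 24.00 h × 3600 s/h = 0.00 MJ/m².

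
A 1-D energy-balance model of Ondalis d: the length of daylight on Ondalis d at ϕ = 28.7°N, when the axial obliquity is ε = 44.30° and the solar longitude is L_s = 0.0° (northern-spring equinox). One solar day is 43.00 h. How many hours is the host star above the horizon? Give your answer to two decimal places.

21.50 h

Solar declination: sin δ = sin ε · sin L_s = sin 44.30° × sin 0.0° = 0.00000, so δ = +0.000°.
cos h₀ = −tan ϕ · tan δ = −tan(+28.7°) × tan(+0.000°) = -0.0000, so h₀ = 1.5708 rad = 90.00°.
Daylight = 2h₀/(2π) × 43.00 h = (1.5708/π) × 43.00 = 21.50 h.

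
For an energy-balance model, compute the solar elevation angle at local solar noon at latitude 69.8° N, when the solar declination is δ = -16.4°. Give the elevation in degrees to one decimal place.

At local noon the hour angle is zero, so the zenith angle equals |φ − δ| = |+69.8° − (-16.400°)| = 86.200°.
Elevation = 90° − 86.200° = 3.8°.

3.8°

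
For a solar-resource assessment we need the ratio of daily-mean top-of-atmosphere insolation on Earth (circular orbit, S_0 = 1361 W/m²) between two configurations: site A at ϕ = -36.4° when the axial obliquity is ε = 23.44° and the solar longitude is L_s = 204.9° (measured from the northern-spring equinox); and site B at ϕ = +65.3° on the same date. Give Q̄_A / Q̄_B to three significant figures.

— Configuration A (ϕ=-36.4°):
Solar declination: sin δ = sin ε · sin L_s = sin 23.44° × sin 204.9° = -0.16748, so δ = -9.642°.
cos h₀ = −tan(-36.4°) tan(-9.642°) = -0.1252, h₀ = 1.6964 rad.
Bracket: h₀ sin ϕ sin δ + cos ϕ cos δ sin h₀ = 1.6964×-0.59342×-0.16748 + 0.80489×0.98587×0.99213 = 0.168598 + 0.787272 = 0.955870.
Q̄ = (S_0/π) × [bracket] = (1361/π) × 0.955870 = 414.10 W/m².
— Configuration B (ϕ=+65.3°):
cos h₀ = −tan(+65.3°) tan(-9.642°) = 0.3694, h₀ = 1.1925 rad.
Bracket: h₀ sin ϕ sin δ + cos ϕ cos δ sin h₀ = 1.1925×0.90851×-0.16748 + 0.41787×0.98587×0.92929 = -0.181448 + 0.382835 = 0.201387.
Q̄ = (S_0/π) × [bracket] = (1361/π) × 0.201387 = 87.245 W/m².
Ratio Q̄_A / Q̄_B = 414.10 / 87.245 = 4.746.

Q̄_A / Q̄_B ≈ 4.75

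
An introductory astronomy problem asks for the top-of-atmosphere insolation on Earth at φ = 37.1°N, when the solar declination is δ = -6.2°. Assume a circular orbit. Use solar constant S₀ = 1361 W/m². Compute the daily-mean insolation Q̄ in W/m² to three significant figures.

cos H₀ = −tan(+37.1°) tan(-6.200°) = 0.0822, H₀ = 1.4885 rad.
Bracket: H₀ sin φ sin δ + cos φ cos δ sin H₀ = 1.4885×0.60321×-0.10800 + 0.79758×0.99415×0.99662 = -0.096971 + 0.790234 = 0.693263.
Q̄ = (S₀/π) × [bracket] = (1361/π) × 0.693263 = 300.3 W/m².

Q̄ ≈ 300 W/m²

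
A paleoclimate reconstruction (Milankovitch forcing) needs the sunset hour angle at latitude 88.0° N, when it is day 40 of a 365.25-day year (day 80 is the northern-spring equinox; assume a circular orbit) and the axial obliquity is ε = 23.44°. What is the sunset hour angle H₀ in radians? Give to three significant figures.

Solar longitude: λ_s = 360° × (40 − 80)/365.25 = -39.425°, i.e. -39.425° + 360° = 320.575°.
sin δ = sin 23.44° × sin 320.575° = -0.25262, so δ = -14.633°.
cos H₀ = −tan φ · tan δ = 7.4767 ≥ 1, so the Sun never rises (polar night) and H₀ = 0.

H₀ = 0.00 rad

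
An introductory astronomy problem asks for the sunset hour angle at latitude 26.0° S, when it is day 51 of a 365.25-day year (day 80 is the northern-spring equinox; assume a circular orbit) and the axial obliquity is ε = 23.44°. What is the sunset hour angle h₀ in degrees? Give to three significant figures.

h₀ = 95.4°

Solar longitude: L_s = 360° × (51 − 80)/365.25 = -28.583°, i.e. -28.583° + 360° = 331.417°.
sin δ = sin 23.44° × sin 331.417° = -0.19032, so δ = -10.971°.
cos h₀ = −tan ϕ · tan δ = −tan(-26.0°) × tan(-10.971°) = -0.0946, so h₀ = 1.6655 rad = 95.43°.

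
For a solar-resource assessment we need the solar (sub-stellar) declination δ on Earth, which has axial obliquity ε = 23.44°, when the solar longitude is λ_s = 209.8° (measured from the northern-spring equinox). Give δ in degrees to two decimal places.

δ = -11.40°

sin δ = sin ε · sin λ_s = sin 23.44° × sin 209.8° = -0.197691.
δ = arcsin(-0.197691) = -11.40°.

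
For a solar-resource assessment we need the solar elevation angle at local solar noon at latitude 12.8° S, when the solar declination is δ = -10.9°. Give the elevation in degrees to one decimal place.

88.1°

At local noon the hour angle is zero, so the zenith angle equals |ϕ − δ| = |-12.8° − (-10.900°)| = 1.900°.
Elevation = 90° − 1.900° = 88.1°.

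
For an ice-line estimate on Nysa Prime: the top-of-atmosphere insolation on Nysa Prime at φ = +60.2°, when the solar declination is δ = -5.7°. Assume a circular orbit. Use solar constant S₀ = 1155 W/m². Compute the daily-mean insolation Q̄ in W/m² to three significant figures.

Q̄ ≈ 135 W/m²

cos H₀ = −tan(+60.2°) tan(-5.700°) = 0.1743, H₀ = 1.3956 rad.
Bracket: H₀ sin φ sin δ + cos φ cos δ sin H₀ = 1.3956×0.86777×-0.09932 + 0.49697×0.99506×0.98470 = -0.120282 + 0.486949 = 0.366667.
Q̄ = (S₀/π) × [bracket] = (1155/π) × 0.366667 = 134.8 W/m².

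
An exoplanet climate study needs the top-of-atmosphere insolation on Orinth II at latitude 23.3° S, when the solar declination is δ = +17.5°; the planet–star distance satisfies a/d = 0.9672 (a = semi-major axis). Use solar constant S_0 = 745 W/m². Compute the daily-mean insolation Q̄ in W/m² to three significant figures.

cos h₀ = −tan(-23.3°) tan(+17.500°) = 0.1358, h₀ = 1.4346 rad.
Bracket: h₀ sin ϕ sin δ + cos ϕ cos δ sin h₀ = 1.4346×-0.39555×0.30071 + 0.91845×0.95372×0.99074 = -0.170640 + 0.867833 = 0.697193.
Inverse-square distance factor (a/d)² = 0.9672² = 0.935476.
Q̄ = (S_0/π) × 0.935476 × [bracket] = (745/π) × 0.935476 × 0.697193 = 154.7 W/m².

Q̄ ≈ 155 W/m²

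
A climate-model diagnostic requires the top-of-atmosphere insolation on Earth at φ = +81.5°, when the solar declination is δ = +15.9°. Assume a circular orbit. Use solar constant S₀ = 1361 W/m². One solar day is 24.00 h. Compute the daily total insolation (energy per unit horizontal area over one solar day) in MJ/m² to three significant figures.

cos H₀ = −tan(+81.5°) tan(+15.900°) = -1.9060 ≤ −1 ⇒ polar day, H₀ = π.
Bracket: H₀ sin φ sin δ + cos φ cos δ sin H₀ = 3.1416×0.98902×0.27396 + 0.14781×0.96174×0.00000 = 0.851223 + 0.000000 = 0.851223.
Q̄ = (S₀/π) × [bracket] = (1361/π) × 0.851223 = 368.77 W/m².
Daily total = Q̄ × 24.00 h × 3600 s/h = 368.77 × 24.00 × 3600 / 10⁶ = 31.86 MJ/m².

31.9 MJ/m²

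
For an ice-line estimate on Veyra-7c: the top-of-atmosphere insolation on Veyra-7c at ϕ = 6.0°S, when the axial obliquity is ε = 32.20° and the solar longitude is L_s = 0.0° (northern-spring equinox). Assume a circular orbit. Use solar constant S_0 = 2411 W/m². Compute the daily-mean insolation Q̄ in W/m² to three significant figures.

Solar declination: sin δ = sin ε · sin L_s = sin 32.20° × sin 0.0° = 0.00000, so δ = +0.000°.
cos h₀ = −tan(-6.0°) tan(+0.000°) = 0.0000, h₀ = 1.5708 rad.
Bracket: h₀ sin ϕ sin δ + cos ϕ cos δ sin h₀ = 1.5708×-0.10453×0.00000 + 0.99452×1.00000×1.00000 = -0.000000 + 0.994520 = 0.994520.
Q̄ = (S_0/π) × [bracket] = (2411/π) × 0.994520 = 763.2 W/m².

Q̄ ≈ 763 W/m²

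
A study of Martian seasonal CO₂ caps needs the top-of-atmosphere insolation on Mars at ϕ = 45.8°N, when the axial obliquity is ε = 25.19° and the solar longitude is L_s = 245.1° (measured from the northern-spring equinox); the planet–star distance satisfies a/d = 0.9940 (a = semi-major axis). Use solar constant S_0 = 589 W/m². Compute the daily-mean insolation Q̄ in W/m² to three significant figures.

Solar declination: sin δ = sin ε · sin L_s = sin 25.19° × sin 245.1° = -0.38606, so δ = -22.709°.
cos h₀ = −tan(+45.8°) tan(-22.709°) = 0.4304, h₀ = 1.1259 rad.
Bracket: h₀ sin ϕ sin δ + cos ϕ cos δ sin h₀ = 1.1259×0.71691×-0.38606 + 0.69717×0.92247×0.90266 = -0.311616 + 0.580517 = 0.268901.
Inverse-square distance factor (a/d)² = 0.9940² = 0.988036.
Q̄ = (S_0/π) × 0.988036 × [bracket] = (589/π) × 0.988036 × 0.268901 = 49.81 W/m².

Q̄ ≈ 49.8 W/m²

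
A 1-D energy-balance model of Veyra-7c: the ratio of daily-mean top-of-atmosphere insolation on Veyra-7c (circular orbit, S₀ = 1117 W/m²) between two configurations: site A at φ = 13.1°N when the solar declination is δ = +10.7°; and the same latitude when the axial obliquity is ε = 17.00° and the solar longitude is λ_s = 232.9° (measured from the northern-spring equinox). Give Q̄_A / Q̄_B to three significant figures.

— Configuration A (φ=+13.1°):
cos H₀ = −tan(+13.1°) tan(+10.700°) = -0.0440, H₀ = 1.6148 rad.
Bracket: H₀ sin φ sin δ + cos φ cos δ sin H₀ = 1.6148×0.22665×0.18567 + 0.97398×0.98261×0.99903 = 0.067954 + 0.956114 = 1.024068.
Q̄ = (S₀/π) × [bracket] = (1117/π) × 1.024068 = 364.11 W/m².
— Configuration B (φ=+13.1°):
Solar declination: sin δ = sin ε · sin λ_s = sin 17.00° × sin 232.9° = -0.23319, so δ = -13.485°.
cos H₀ = −tan(+13.1°) tan(-13.485°) = 0.0558, H₀ = 1.5150 rad.
Bracket: H₀ sin φ sin δ + cos φ cos δ sin H₀ = 1.5150×0.22665×-0.23319 + 0.97398×0.97243×0.99844 = -0.080072 + 0.945650 = 0.865578.
Q̄ = (S₀/π) × [bracket] = (1117/π) × 0.865578 = 307.76 W/m².
Ratio Q̄_A / Q̄_B = 364.11 / 307.76 = 1.183.

Q̄_A / Q̄_B ≈ 1.18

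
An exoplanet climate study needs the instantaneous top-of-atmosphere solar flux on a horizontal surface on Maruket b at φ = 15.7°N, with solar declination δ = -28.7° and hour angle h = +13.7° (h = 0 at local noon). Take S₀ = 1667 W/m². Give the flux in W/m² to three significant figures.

1.15e+03 W/m²

cos θ_z = sin φ sin δ + cos φ cos δ cos h = -0.129949 + 0.820397 = 0.690448.
Flux = S₀ · cos θ_z = 1667 × 0.690448 = 1151 W/m².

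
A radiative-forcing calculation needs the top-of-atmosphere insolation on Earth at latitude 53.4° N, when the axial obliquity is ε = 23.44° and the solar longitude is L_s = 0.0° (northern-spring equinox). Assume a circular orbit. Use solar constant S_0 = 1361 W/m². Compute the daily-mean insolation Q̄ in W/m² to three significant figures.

Q̄ ≈ 258 W/m²

Solar declination: sin δ = sin ε · sin L_s = sin 23.44° × sin 0.0° = 0.00000, so δ = +0.000°.
cos h₀ = −tan(+53.4°) tan(+0.000°) = -0.0000, h₀ = 1.5708 rad.
Bracket: h₀ sin ϕ sin δ + cos ϕ cos δ sin h₀ = 1.5708×0.80282×0.00000 + 0.59622×1.00000×1.00000 = 0.000000 + 0.596220 = 0.596220.
Q̄ = (S_0/π) × [bracket] = (1361/π) × 0.596220 = 258.3 W/m².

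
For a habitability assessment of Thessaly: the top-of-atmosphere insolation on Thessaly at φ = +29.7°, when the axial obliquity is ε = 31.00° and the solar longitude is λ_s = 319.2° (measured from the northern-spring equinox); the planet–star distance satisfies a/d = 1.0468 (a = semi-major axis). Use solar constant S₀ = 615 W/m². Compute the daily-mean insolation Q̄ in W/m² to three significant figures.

Solar declination: sin δ = sin ε · sin λ_s = sin 31.00° × sin 319.2° = -0.33654, so δ = -19.666°.
cos H₀ = −tan(+29.7°) tan(-19.666°) = 0.2038, H₀ = 1.3655 rad.
Bracket: H₀ sin φ sin δ + cos φ cos δ sin H₀ = 1.3655×0.49546×-0.33654 + 0.86863×0.94167×0.97900 = -0.227686 + 0.800786 = 0.573100.
Inverse-square distance factor (a/d)² = 1.0468² = 1.095790.
Q̄ = (S₀/π) × 1.095790 × [bracket] = (615/π) × 1.095790 × 0.573100 = 122.9 W/m².

Q̄ ≈ 123 W/m²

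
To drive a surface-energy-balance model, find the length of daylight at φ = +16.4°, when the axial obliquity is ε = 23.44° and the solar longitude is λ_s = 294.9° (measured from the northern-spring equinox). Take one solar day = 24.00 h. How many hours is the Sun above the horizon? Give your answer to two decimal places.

Solar declination: sin δ = sin ε · sin λ_s = sin 23.44° × sin 294.9° = -0.36081, so δ = -21.150°.
cos H₀ = −tan φ · tan δ = −tan(+16.4°) × tan(-21.150°) = 0.1139, so H₀ = 1.4567 rad = 83.46°.
Daylight = 2H₀/(2π) × 24.00 h = (1.4567/π) × 24.00 = 11.13 h.

11.13 h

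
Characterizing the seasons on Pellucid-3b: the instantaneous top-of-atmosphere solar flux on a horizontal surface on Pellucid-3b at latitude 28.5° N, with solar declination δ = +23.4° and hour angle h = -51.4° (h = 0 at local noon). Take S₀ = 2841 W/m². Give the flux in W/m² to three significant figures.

1.97e+03 W/m²

cos θ_z = sin φ sin δ + cos φ cos δ cos h = 0.189503 + 0.503183 = 0.692686.
Flux = S₀ · cos θ_z = 2841 × 0.692686 = 1968 W/m².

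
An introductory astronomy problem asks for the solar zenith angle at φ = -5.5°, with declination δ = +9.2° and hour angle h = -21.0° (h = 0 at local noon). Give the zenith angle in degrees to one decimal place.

cos θ_z = sin φ sin δ + cos φ cos δ cos h = -0.015324 + 0.917328 = 0.902004.
θ_z = arccos(0.902004) = 25.6°.

θ_z = 25.6°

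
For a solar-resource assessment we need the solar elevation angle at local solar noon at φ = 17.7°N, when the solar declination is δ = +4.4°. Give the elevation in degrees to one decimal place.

At local noon the hour angle is zero, so the zenith angle equals |φ − δ| = |+17.7° − (+4.400°)| = 13.300°.
Elevation = 90° − 13.300° = 76.7°.

76.7°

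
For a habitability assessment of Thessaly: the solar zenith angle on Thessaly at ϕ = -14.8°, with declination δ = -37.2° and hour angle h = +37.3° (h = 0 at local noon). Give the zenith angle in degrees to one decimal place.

cos θ_z = sin ϕ sin δ + cos ϕ cos δ cos h = 0.154442 + 0.612597 = 0.767039.
θ_z = arccos(0.767039) = 39.9°.

θ_z = 39.9°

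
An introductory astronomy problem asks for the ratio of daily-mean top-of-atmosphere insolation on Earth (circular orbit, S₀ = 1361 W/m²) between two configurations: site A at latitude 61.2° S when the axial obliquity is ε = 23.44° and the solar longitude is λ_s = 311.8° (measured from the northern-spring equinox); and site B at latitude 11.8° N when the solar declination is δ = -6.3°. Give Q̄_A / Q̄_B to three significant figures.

Q̄_A / Q̄_B ≈ 1.01

— Configuration A (φ=-61.2°):
Solar declination: sin δ = sin ε · sin λ_s = sin 23.44° × sin 311.8° = -0.29654, so δ = -17.250°.
cos H₀ = −tan(-61.2°) tan(-17.250°) = -0.5648, H₀ = 2.1710 rad.
Bracket: H₀ sin φ sin δ + cos φ cos δ sin H₀ = 2.1710×-0.87631×-0.29654 + 0.48175×0.95502×0.82522 = 0.564158 + 0.379668 = 0.943826.
Q̄ = (S₀/π) × [bracket] = (1361/π) × 0.943826 = 408.88 W/m².
— Configuration B (φ=+11.8°):
cos H₀ = −tan(+11.8°) tan(-6.300°) = 0.0231, H₀ = 1.5477 rad.
Bracket: H₀ sin φ sin δ + cos φ cos δ sin H₀ = 1.5477×0.20450×-0.10973 + 0.97887×0.99396×0.99973 = -0.034730 + 0.972695 = 0.937965.
Q̄ = (S₀/π) × [bracket] = (1361/π) × 0.937965 = 406.34 W/m².
Ratio Q̄_A / Q̄_B = 408.88 / 406.34 = 1.006.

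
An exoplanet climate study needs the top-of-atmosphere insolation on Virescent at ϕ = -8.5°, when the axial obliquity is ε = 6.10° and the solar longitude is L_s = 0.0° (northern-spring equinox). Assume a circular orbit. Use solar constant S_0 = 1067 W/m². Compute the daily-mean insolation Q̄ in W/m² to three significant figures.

Solar declination: sin δ = sin ε · sin L_s = sin 6.10° × sin 0.0° = 0.00000, so δ = +0.000°.
cos h₀ = −tan(-8.5°) tan(+0.000°) = 0.0000, h₀ = 1.5708 rad.
Bracket: h₀ sin ϕ sin δ + cos ϕ cos δ sin h₀ = 1.5708×-0.14781×0.00000 + 0.98902×1.00000×1.00000 = -0.000000 + 0.989020 = 0.989020.
Q̄ = (S_0/π) × [bracket] = (1067/π) × 0.989020 = 335.9 W/m².

Q̄ ≈ 336 W/m²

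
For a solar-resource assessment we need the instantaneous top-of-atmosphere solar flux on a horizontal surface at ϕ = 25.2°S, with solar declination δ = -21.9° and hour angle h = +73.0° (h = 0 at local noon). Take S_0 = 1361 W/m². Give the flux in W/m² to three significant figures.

cos θ_z = sin ϕ sin δ + cos ϕ cos δ cos h = 0.158810 + 0.245455 = 0.404265.
Flux = S_0 · cos θ_z = 1361 × 0.404265 = 550.2 W/m².

550 W/m²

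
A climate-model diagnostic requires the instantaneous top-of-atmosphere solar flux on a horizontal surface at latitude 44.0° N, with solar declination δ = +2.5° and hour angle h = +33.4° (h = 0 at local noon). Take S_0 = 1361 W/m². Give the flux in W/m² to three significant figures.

858 W/m²

cos θ_z = sin ϕ sin δ + cos ϕ cos δ cos h = 0.030301 + 0.599968 = 0.630269.
Flux = S_0 · cos θ_z = 1361 × 0.630269 = 857.8 W/m².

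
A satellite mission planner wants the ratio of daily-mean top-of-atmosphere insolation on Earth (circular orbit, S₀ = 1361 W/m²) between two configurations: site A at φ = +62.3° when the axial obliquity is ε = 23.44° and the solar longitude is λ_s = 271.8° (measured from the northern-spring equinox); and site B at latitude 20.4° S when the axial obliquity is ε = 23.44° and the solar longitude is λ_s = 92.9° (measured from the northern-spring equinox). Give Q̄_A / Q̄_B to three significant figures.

Q̄_A / Q̄_B ≈ 0.0453

— Configuration A (φ=+62.3°):
Solar declination: sin δ = sin ε · sin λ_s = sin 23.44° × sin 271.8° = -0.39759, so δ = -23.428°.
cos H₀ = −tan(+62.3°) tan(-23.428°) = 0.8253, H₀ = 0.6000 rad.
Bracket: H₀ sin φ sin δ + cos φ cos δ sin H₀ = 0.6000×0.88539×-0.39759 + 0.46484×0.91756×0.56463 = -0.211213 + 0.240825 = 0.029612.
Q̄ = (S₀/π) × [bracket] = (1361/π) × 0.029612 = 12.829 W/m².
— Configuration B (φ=-20.4°):
Solar declination: sin δ = sin ε · sin λ_s = sin 23.44° × sin 92.9° = 0.39728, so δ = +23.408°.
cos H₀ = −tan(-20.4°) tan(+23.408°) = 0.1610, H₀ = 1.4091 rad.
Bracket: H₀ sin φ sin δ + cos φ cos δ sin H₀ = 1.4091×-0.34857×0.39728 + 0.93728×0.91770×0.98695 = -0.195132 + 0.848917 = 0.653785.
Q̄ = (S₀/π) × [bracket] = (1361/π) × 0.653785 = 283.23 W/m².
Ratio Q̄_A / Q̄_B = 12.829 / 283.23 = 0.04530.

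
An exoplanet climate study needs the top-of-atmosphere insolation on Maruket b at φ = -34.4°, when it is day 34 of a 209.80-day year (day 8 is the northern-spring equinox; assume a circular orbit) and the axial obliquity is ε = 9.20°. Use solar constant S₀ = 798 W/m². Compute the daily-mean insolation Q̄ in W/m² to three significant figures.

Solar longitude: λ_s = 360° × (34 − 8)/209.80 = 44.614°.
sin δ = sin 9.20° × sin 44.614° = 0.11229, so δ = +6.447°.
cos H₀ = −tan(-34.4°) tan(+6.447°) = 0.0774, H₀ = 1.4933 rad.
Bracket: H₀ sin φ sin δ + cos φ cos δ sin H₀ = 1.4933×-0.56497×0.11229 + 0.82511×0.99368×0.99700 = -0.094736 + 0.817436 = 0.722700.
Q̄ = (S₀/π) × [bracket] = (798/π) × 0.722700 = 183.6 W/m².

Q̄ ≈ 184 W/m²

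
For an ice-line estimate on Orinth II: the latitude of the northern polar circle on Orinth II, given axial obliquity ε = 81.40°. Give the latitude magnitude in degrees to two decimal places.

8.60°

The polar circle is the lowest latitude that experiences at least one full rotation of continuous daylight at the northern-summer solstice; it lies at |φ| = 90° − ε = 90° − 81.40° = 8.60°.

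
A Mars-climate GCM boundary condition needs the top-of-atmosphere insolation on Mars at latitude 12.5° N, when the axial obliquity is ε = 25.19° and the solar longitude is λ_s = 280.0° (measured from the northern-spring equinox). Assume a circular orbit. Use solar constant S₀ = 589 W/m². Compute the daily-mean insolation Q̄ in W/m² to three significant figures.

Q̄ ≈ 140 W/m²

Solar declination: sin δ = sin ε · sin λ_s = sin 25.19° × sin 280.0° = -0.41916, so δ = -24.781°.
cos H₀ = −tan(+12.5°) tan(-24.781°) = 0.1023, H₀ = 1.4683 rad.
Bracket: H₀ sin φ sin δ + cos φ cos δ sin H₀ = 1.4683×0.21644×-0.41916 + 0.97630×0.90791×0.99475 = -0.133209 + 0.881739 = 0.748530.
Q̄ = (S₀/π) × [bracket] = (589/π) × 0.748530 = 140.3 W/m².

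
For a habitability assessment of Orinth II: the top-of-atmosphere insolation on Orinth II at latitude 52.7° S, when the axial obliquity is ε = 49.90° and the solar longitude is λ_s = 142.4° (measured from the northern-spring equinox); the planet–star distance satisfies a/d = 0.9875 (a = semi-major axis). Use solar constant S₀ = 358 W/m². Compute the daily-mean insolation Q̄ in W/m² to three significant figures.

Q̄ ≈ 9.72 W/m²

Solar declination: sin δ = sin ε · sin λ_s = sin 49.90° × sin 142.4° = 0.46671, so δ = +27.821°.
cos H₀ = −tan(-52.7°) tan(+27.821°) = 0.6927, H₀ = 0.8055 rad.
Bracket: H₀ sin φ sin δ + cos φ cos δ sin H₀ = 0.8055×-0.79547×0.46671 + 0.60599×0.88441×0.72121 = -0.299045 + 0.386528 = 0.087483.
Inverse-square distance factor (a/d)² = 0.9875² = 0.975156.
Q̄ = (S₀/π) × 0.975156 × [bracket] = (358/π) × 0.975156 × 0.087483 = 9.721 W/m².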